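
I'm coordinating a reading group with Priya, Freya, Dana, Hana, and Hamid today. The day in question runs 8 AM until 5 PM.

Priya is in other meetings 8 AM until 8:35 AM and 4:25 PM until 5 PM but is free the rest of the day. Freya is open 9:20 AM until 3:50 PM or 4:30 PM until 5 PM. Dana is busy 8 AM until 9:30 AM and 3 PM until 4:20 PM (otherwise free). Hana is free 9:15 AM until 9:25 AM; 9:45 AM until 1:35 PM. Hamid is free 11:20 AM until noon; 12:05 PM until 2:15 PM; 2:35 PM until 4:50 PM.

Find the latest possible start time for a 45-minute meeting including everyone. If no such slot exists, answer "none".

12:50

Priya free: 08:35-16:25 (invert busy blocks within the working day).
Freya free: 09:20-15:50, 16:30-17:00.
Dana free: 09:30-15:00, 16:20-17:00 (invert busy blocks within the working day).
Hana free: 09:15-09:25, 09:45-13:35.
Hamid free: 11:20-12:00, 12:05-14:15, 14:35-16:50.
Priya ∩ Freya: 09:20-15:50.
Priya ∩ Freya ∩ Dana: 09:30-15:00.
Priya ∩ Freya ∩ Dana ∩ Hana: 09:45-13:35.
Priya ∩ Freya ∩ Dana ∩ Hana ∩ Hamid: 11:20-12:00, 12:05-13:35.
The last common window of at least 45 minutes is 12:05-13:35; a 45-minute meeting can start as late as 12:50 and still end by 13:35.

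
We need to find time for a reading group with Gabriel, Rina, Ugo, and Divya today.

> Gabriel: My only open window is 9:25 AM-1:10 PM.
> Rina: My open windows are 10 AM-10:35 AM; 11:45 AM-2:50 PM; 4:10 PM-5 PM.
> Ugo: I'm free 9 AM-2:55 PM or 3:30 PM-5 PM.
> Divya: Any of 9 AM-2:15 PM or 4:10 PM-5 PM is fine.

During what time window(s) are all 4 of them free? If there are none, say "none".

Gabriel ∩ Rina: 10:00-10:35, 11:45-13:10.
Gabriel ∩ Rina ∩ Ugo: 10:00-10:35, 11:45-13:10.
Gabriel ∩ Rina ∩ Ugo ∩ Divya: 10:00-10:35, 11:45-13:10.
Those are the intersection windows.

10:00-10:35, 11:45-13:10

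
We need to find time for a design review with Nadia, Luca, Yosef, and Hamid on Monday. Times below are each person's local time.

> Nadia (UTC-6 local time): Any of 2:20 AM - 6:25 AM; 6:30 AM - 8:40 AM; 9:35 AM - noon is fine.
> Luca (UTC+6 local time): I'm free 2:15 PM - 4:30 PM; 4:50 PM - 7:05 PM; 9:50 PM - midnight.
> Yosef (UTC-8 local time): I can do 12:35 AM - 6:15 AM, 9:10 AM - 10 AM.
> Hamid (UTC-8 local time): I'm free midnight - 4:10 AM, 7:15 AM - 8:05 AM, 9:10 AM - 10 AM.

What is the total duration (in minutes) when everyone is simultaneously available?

Nadia in UTC: 08:20-12:25, 12:30-14:40, 15:35-18:00 (add 6h to convert from UTC-6).
Luca in UTC: 08:15-10:30, 10:50-13:05, 15:50-18:00 (subtract 6h to convert from UTC+6).
Yosef in UTC: 08:35-14:15, 17:10-18:00 (add 8h to convert from UTC-8).
Hamid in UTC: 08:00-12:10, 15:15-16:05, 17:10-18:00 (add 8h to convert from UTC-8).
Nadia ∩ Luca: 08:20-10:30, 10:50-12:25, 12:30-13:05, 15:50-18:00.
Nadia ∩ Luca ∩ Yosef: 08:35-10:30, 10:50-12:25, 12:30-13:05, 17:10-18:00.
Nadia ∩ Luca ∩ Yosef ∩ Hamid: 08:35-10:30, 10:50-12:10, 17:10-18:00.
Summing the common windows: 115 + 80 + 50 = 245 minutes.

245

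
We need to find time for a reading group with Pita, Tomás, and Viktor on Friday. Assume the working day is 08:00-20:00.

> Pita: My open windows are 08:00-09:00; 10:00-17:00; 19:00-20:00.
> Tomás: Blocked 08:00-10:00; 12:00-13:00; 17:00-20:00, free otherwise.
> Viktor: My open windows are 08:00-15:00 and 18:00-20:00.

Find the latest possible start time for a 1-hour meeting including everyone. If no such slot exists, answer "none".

Pita free: 08:00-09:00, 10:00-17:00, 19:00-20:00.
Tomás free: 10:00-12:00, 13:00-17:00 (invert busy blocks within the working day).
Viktor free: 08:00-15:00, 18:00-20:00.
Pita ∩ Tomás: 10:00-12:00, 13:00-17:00.
Pita ∩ Tomás ∩ Viktor: 10:00-12:00, 13:00-15:00.
Those are the intersection windows.
The last common window of at least 60 minutes is 13:00-15:00; a 60-minute meeting can start as late as 14:00 and still end by 15:00.

14:00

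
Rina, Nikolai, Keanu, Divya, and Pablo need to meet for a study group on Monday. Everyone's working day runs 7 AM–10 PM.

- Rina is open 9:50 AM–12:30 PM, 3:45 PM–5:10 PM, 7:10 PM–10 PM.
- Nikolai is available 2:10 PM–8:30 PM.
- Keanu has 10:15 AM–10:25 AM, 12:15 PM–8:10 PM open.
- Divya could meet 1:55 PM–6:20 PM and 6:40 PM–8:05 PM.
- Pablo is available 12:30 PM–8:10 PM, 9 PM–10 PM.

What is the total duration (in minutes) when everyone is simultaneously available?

140

Rina ∩ Nikolai: 15:45-17:10, 19:10-20:30.
Rina ∩ Nikolai ∩ Keanu: 15:45-17:10, 19:10-20:10.
Rina ∩ Nikolai ∩ Keanu ∩ Divya: 15:45-17:10, 19:10-20:05.
Rina ∩ Nikolai ∩ Keanu ∩ Divya ∩ Pablo: 15:45-17:10, 19:10-20:05.
Summing the common windows: 85 + 55 = 140 minutes.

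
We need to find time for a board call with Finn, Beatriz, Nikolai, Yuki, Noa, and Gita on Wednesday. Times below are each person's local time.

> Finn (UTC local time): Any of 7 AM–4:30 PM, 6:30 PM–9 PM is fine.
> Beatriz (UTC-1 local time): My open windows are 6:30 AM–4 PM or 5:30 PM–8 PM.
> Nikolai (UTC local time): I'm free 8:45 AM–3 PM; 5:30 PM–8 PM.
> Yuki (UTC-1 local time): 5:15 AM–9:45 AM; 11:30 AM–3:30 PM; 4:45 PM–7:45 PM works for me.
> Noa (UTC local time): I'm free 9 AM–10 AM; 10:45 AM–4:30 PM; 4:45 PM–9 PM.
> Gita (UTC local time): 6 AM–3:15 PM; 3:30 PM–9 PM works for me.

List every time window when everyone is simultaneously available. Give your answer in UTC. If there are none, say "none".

09:00-10:00, 12:30-15:00, 18:30-20:00

Finn in UTC: 07:00-16:30, 18:30-21:00.
Beatriz in UTC: 07:30-17:00, 18:30-21:00 (add 1h to convert from UTC-1).
Nikolai in UTC: 08:45-15:00, 17:30-20:00.
Yuki in UTC: 06:15-10:45, 12:30-16:30, 17:45-20:45 (add 1h to convert from UTC-1).
Noa in UTC: 09:00-10:00, 10:45-16:30, 16:45-21:00.
Gita in UTC: 06:00-15:15, 15:30-21:00.
Finn ∩ Beatriz: 07:30-16:30, 18:30-21:00.
Finn ∩ Beatriz ∩ Nikolai: 08:45-15:00, 18:30-20:00.
Finn ∩ Beatriz ∩ Nikolai ∩ Yuki: 08:45-10:45, 12:30-15:00, 18:30-20:00.
Finn ∩ Beatriz ∩ Nikolai ∩ Yuki ∩ Noa: 09:00-10:00, 12:30-15:00, 18:30-20:00.
Finn ∩ Beatriz ∩ Nikolai ∩ Yuki ∩ Noa ∩ Gita: 09:00-10:00, 12:30-15:00, 18:30-20:00.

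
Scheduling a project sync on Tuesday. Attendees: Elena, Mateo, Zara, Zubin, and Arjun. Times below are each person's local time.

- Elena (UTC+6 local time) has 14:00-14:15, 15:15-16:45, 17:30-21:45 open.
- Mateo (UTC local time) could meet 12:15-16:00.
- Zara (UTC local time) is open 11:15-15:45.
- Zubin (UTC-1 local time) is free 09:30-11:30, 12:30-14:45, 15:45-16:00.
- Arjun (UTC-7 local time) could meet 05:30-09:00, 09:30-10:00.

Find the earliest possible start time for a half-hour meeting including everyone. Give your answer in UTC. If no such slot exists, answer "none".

13:30

Elena in UTC: 08:00-08:15, 09:15-10:45, 11:30-15:45 (subtract 6h to convert from UTC+6).
Mateo in UTC: 12:15-16:00.
Zara in UTC: 11:15-15:45.
Zubin in UTC: 10:30-12:30, 13:30-15:45, 16:45-17:00 (add 1h to convert from UTC-1).
Arjun in UTC: 12:30-16:00, 16:30-17:00 (add 7h to convert from UTC-7).
Elena ∩ Mateo: 12:15-15:45.
Elena ∩ Mateo ∩ Zara: 12:15-15:45.
Elena ∩ Mateo ∩ Zara ∩ Zubin: 12:15-12:30, 13:30-15:45.
Elena ∩ Mateo ∩ Zara ∩ Zubin ∩ Arjun: 13:30-15:45.
The first common window of at least 30 minutes is 13:30-15:45, so the earliest start is 13:30.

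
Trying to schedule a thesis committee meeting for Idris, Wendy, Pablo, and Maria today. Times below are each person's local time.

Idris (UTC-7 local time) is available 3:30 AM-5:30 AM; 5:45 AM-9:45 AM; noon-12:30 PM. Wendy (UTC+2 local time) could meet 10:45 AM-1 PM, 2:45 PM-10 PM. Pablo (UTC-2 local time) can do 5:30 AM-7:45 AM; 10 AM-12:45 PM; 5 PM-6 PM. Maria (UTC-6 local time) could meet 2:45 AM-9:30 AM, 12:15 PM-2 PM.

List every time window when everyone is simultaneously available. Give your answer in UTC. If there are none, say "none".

Idris in UTC: 10:30-12:30, 12:45-16:45, 19:00-19:30 (add 7h to convert from UTC-7).
Wendy in UTC: 08:45-11:00, 12:45-20:00 (subtract 2h to convert from UTC+2).
Pablo in UTC: 07:30-09:45, 12:00-14:45, 19:00-20:00 (add 2h to convert from UTC-2).
Maria in UTC: 08:45-15:30, 18:15-20:00 (add 6h to convert from UTC-6).
Idris ∩ Wendy: 10:30-11:00, 12:45-16:45, 19:00-19:30.
Idris ∩ Wendy ∩ Pablo: 12:45-14:45, 19:00-19:30.
Idris ∩ Wendy ∩ Pablo ∩ Maria: 12:45-14:45, 19:00-19:30.
So the common availability across everyone is 12:45-14:45, 19:00-19:30.

12:45-14:45, 19:00-19:30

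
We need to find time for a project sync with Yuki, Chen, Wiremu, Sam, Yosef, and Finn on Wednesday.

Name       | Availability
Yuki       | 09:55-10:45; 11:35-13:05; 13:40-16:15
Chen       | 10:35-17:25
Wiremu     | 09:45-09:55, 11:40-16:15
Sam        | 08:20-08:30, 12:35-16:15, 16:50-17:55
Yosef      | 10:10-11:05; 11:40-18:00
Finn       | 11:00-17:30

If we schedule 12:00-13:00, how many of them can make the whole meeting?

Yuki, Chen, Wiremu, Yosef, and Finn can make the full 12:00-13:00 slot — that's 5.

5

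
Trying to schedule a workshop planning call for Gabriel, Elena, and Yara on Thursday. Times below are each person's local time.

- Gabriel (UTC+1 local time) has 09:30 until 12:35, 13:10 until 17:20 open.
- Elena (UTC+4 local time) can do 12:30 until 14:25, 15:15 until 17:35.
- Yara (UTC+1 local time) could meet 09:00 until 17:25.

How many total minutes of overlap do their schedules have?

Gabriel in UTC: 08:30-11:35, 12:10-16:20 (subtract 1h to convert from UTC+1).
Elena in UTC: 08:30-10:25, 11:15-13:35 (subtract 4h to convert from UTC+4).
Yara in UTC: 08:00-16:25 (subtract 1h to convert from UTC+1).
Gabriel ∩ Elena: 08:30-10:25, 11:15-11:35, 12:10-13:35.
Gabriel ∩ Elena ∩ Yara: 08:30-10:25, 11:15-11:35, 12:10-13:35.
So the common availability across everyone is 08:30-10:25, 11:15-11:35, 12:10-13:35.
Summing the common windows: 115 + 20 + 85 = 220 minutes.

220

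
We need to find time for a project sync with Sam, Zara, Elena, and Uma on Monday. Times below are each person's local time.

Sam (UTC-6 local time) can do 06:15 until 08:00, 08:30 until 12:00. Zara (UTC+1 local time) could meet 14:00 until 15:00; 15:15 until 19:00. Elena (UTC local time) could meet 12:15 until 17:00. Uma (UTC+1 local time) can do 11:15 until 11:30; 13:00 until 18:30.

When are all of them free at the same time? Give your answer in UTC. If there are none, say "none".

13:00-14:00, 14:30-17:00

Sam in UTC: 12:15-14:00, 14:30-18:00 (add 6h to convert from UTC-6).
Zara in UTC: 13:00-14:00, 14:15-18:00 (subtract 1h to convert from UTC+1).
Elena in UTC: 12:15-17:00.
Uma in UTC: 10:15-10:30, 12:00-17:30 (subtract 1h to convert from UTC+1).
Sam ∩ Zara: 13:00-14:00, 14:30-18:00.
Sam ∩ Zara ∩ Elena: 13:00-14:00, 14:30-17:00.
Sam ∩ Zara ∩ Elena ∩ Uma: 13:00-14:00, 14:30-17:00.
So the common availability across everyone is 13:00-14:00, 14:30-17:00.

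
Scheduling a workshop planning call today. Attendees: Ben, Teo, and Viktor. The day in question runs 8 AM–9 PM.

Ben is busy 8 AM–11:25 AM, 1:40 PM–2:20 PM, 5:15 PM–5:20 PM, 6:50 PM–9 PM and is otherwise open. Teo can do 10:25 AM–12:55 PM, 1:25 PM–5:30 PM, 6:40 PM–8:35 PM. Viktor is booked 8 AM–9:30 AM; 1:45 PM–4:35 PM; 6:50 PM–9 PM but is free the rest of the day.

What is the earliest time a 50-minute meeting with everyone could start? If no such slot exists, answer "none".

11:25

Ben free: 11:25-13:40, 14:20-17:15, 17:20-18:50 (invert busy blocks within the working day).
Teo free: 10:25-12:55, 13:25-17:30, 18:40-20:35.
Viktor free: 09:30-13:45, 16:35-18:50 (invert busy blocks within the working day).
Ben ∩ Teo: 11:25-12:55, 13:25-13:40, 14:20-17:15, 17:20-17:30, 18:40-18:50.
Ben ∩ Teo ∩ Viktor: 11:25-12:55, 13:25-13:40, 16:35-17:15, 17:20-17:30, 18:40-18:50.
The first common window of at least 50 minutes is 11:25-12:55, so the earliest start is 11:25.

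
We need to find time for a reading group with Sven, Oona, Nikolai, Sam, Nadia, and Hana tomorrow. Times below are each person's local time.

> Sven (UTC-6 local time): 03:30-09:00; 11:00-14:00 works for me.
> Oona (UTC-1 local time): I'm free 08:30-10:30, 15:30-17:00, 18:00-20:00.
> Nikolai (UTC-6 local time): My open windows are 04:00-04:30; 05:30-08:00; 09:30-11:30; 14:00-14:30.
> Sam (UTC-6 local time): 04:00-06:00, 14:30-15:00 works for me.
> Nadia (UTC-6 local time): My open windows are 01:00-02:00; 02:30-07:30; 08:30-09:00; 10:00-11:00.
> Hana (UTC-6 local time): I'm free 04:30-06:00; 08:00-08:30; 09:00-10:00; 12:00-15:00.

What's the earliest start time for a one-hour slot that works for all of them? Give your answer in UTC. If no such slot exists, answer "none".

Sven in UTC: 09:30-15:00, 17:00-20:00 (add 6h to convert from UTC-6).
Oona in UTC: 09:30-11:30, 16:30-18:00, 19:00-21:00 (add 1h to convert from UTC-1).
Nikolai in UTC: 10:00-10:30, 11:30-14:00, 15:30-17:30, 20:00-20:30 (add 6h to convert from UTC-6).
Sam in UTC: 10:00-12:00, 20:30-21:00 (add 6h to convert from UTC-6).
Nadia in UTC: 07:00-08:00, 08:30-13:30, 14:30-15:00, 16:00-17:00 (add 6h to convert from UTC-6).
Hana in UTC: 10:30-12:00, 14:00-14:30, 15:00-16:00, 18:00-21:00 (add 6h to convert from UTC-6).
Sven ∩ Oona: 09:30-11:30, 17:00-18:00, 19:00-20:00.
Sven ∩ Oona ∩ Nikolai: 10:00-10:30, 17:00-17:30.
Sven ∩ Oona ∩ Nikolai ∩ Sam: 10:00-10:30.
Sven ∩ Oona ∩ Nikolai ∩ Sam ∩ Nadia: 10:00-10:30.
Sven ∩ Oona ∩ Nikolai ∩ Sam ∩ Nadia ∩ Hana: ∅.
There is no time when everyone is free.
No common window is at least 60 minutes long.

none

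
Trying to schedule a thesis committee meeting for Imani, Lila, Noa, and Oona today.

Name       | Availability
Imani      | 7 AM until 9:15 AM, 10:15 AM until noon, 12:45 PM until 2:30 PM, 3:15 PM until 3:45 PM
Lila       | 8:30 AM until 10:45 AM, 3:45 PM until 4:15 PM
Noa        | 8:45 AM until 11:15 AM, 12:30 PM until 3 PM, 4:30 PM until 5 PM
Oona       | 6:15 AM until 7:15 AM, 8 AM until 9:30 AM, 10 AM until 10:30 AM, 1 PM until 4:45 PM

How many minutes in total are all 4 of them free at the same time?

Imani ∩ Lila: 08:30-09:15, 10:15-10:45.
Imani ∩ Lila ∩ Noa: 08:45-09:15, 10:15-10:45.
Imani ∩ Lila ∩ Noa ∩ Oona: 08:45-09:15, 10:15-10:30.
Summing the common windows: 30 + 15 = 45 minutes.

45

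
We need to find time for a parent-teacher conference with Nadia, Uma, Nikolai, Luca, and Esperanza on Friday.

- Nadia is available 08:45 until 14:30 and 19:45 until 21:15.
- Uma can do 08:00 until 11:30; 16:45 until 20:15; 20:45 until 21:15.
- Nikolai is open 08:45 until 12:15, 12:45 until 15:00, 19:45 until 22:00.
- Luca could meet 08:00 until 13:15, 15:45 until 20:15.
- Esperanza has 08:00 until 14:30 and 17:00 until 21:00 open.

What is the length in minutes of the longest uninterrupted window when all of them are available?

Nadia ∩ Uma: 08:45-11:30, 19:45-20:15, 20:45-21:15.
Nadia ∩ Uma ∩ Nikolai: 08:45-11:30, 19:45-20:15, 20:45-21:15.
Nadia ∩ Uma ∩ Nikolai ∩ Luca: 08:45-11:30, 19:45-20:15.
Nadia ∩ Uma ∩ Nikolai ∩ Luca ∩ Esperanza: 08:45-11:30, 19:45-20:15.
So the common availability across everyone is 08:45-11:30, 19:45-20:15.
The longest is 08:45-11:30 at 165 minutes.

165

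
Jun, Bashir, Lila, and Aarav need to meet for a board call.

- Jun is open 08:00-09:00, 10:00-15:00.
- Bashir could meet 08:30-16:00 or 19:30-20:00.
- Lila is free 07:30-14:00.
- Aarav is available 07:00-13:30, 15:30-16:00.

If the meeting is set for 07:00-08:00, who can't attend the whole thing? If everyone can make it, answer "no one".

Bashir, Jun, Lila

Jun: not fully free for 07:00-08:00. Bashir: not fully free for 07:00-08:00. Lila: not fully free for 07:00-08:00. Aarav: free for 07:00-08:00.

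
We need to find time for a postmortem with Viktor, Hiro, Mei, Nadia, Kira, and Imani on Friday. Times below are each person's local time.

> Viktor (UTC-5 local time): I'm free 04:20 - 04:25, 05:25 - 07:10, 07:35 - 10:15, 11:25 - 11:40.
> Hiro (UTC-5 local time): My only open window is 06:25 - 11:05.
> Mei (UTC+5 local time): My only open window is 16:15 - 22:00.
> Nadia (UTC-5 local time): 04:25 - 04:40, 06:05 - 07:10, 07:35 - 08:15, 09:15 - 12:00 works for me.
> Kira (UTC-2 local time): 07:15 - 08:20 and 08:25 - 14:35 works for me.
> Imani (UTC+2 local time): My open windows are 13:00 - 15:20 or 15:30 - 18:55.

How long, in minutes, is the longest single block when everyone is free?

60

Viktor in UTC: 09:20-09:25, 10:25-12:10, 12:35-15:15, 16:25-16:40 (add 5h to convert from UTC-5).
Hiro in UTC: 11:25-16:05 (add 5h to convert from UTC-5).
Mei in UTC: 11:15-17:00 (subtract 5h to convert from UTC+5).
Nadia in UTC: 09:25-09:40, 11:05-12:10, 12:35-13:15, 14:15-17:00 (add 5h to convert from UTC-5).
Kira in UTC: 09:15-10:20, 10:25-16:35 (add 2h to convert from UTC-2).
Imani in UTC: 11:00-13:20, 13:30-16:55 (subtract 2h to convert from UTC+2).
Viktor ∩ Hiro: 11:25-12:10, 12:35-15:15.
Viktor ∩ Hiro ∩ Mei: 11:25-12:10, 12:35-15:15.
Viktor ∩ Hiro ∩ Mei ∩ Nadia: 11:25-12:10, 12:35-13:15, 14:15-15:15.
Viktor ∩ Hiro ∩ Mei ∩ Nadia ∩ Kira: 11:25-12:10, 12:35-13:15, 14:15-15:15.
Viktor ∩ Hiro ∩ Mei ∩ Nadia ∩ Kira ∩ Imani: 11:25-12:10, 12:35-13:15, 14:15-15:15.
So the common availability across everyone is 11:25-12:10, 12:35-13:15, 14:15-15:15.
The longest is 14:15-15:15 at 60 minutes.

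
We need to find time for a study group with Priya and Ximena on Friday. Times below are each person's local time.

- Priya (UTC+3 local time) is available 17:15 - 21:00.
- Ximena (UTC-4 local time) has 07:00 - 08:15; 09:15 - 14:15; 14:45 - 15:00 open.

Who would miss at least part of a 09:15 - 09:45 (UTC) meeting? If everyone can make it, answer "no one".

Priya in UTC: 14:15-18:00 (subtract 3h to convert from UTC+3).
Ximena in UTC: 11:00-12:15, 13:15-18:15, 18:45-19:00 (add 4h to convert from UTC-4).
Priya: not fully free for 09:15-09:45. Ximena: not fully free for 09:15-09:45.

Priya, Ximena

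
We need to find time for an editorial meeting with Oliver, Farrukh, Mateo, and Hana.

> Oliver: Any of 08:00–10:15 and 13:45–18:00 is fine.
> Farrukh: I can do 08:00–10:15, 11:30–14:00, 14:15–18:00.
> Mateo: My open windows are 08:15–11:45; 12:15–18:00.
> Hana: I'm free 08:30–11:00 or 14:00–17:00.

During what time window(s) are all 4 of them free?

08:30-10:15, 14:15-17:00

Oliver ∩ Farrukh: 08:00-10:15, 13:45-14:00, 14:15-18:00.
Oliver ∩ Farrukh ∩ Mateo: 08:15-10:15, 13:45-14:00, 14:15-18:00.
Oliver ∩ Farrukh ∩ Mateo ∩ Hana: 08:30-10:15, 14:15-17:00.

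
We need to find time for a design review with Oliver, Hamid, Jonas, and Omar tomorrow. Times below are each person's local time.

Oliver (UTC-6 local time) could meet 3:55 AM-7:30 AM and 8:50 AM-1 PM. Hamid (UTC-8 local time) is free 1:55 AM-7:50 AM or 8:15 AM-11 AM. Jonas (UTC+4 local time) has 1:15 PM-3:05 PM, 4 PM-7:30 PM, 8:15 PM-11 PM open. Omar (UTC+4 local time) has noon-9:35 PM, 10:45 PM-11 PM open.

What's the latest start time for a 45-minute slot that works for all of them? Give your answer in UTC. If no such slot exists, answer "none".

Oliver in UTC: 09:55-13:30, 14:50-19:00 (add 6h to convert from UTC-6).
Hamid in UTC: 09:55-15:50, 16:15-19:00 (add 8h to convert from UTC-8).
Jonas in UTC: 09:15-11:05, 12:00-15:30, 16:15-19:00 (subtract 4h to convert from UTC+4).
Omar in UTC: 08:00-17:35, 18:45-19:00 (subtract 4h to convert from UTC+4).
Oliver ∩ Hamid: 09:55-13:30, 14:50-15:50, 16:15-19:00.
Oliver ∩ Hamid ∩ Jonas: 09:55-11:05, 12:00-13:30, 14:50-15:30, 16:15-19:00.
Oliver ∩ Hamid ∩ Jonas ∩ Omar: 09:55-11:05, 12:00-13:30, 14:50-15:30, 16:15-17:35, 18:45-19:00.
Those are the intersection windows.
The last common window of at least 45 minutes is 16:15-17:35; a 45-minute meeting can start as late as 16:50 and still end by 17:35.

16:50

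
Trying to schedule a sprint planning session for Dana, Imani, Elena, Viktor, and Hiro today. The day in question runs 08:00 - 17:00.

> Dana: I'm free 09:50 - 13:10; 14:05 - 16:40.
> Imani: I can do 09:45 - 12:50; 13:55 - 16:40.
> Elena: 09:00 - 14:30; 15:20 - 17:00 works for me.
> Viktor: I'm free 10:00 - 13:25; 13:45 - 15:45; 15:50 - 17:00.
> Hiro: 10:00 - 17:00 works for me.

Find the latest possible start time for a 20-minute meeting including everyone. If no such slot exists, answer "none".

16:20

Dana ∩ Imani: 09:50-12:50, 14:05-16:40.
Dana ∩ Imani ∩ Elena: 09:50-12:50, 14:05-14:30, 15:20-16:40.
Dana ∩ Imani ∩ Elena ∩ Viktor: 10:00-12:50, 14:05-14:30, 15:20-15:45, 15:50-16:40.
Dana ∩ Imani ∩ Elena ∩ Viktor ∩ Hiro: 10:00-12:50, 14:05-14:30, 15:20-15:45, 15:50-16:40.
Those are the intersection windows.
The last common window of at least 20 minutes is 15:50-16:40; a 20-minute meeting can start as late as 16:20 and still end by 16:40.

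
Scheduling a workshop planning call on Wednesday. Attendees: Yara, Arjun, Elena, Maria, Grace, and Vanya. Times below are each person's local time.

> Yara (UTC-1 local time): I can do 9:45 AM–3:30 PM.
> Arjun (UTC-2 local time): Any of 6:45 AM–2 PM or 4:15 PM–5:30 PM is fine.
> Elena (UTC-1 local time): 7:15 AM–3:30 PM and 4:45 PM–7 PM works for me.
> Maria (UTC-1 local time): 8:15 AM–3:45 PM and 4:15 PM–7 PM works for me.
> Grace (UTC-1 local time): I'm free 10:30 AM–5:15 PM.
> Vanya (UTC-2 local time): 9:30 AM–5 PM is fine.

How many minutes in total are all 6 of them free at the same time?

270

Yara in UTC: 10:45-16:30 (add 1h to convert from UTC-1).
Arjun in UTC: 08:45-16:00, 18:15-19:30 (add 2h to convert from UTC-2).
Elena in UTC: 08:15-16:30, 17:45-20:00 (add 1h to convert from UTC-1).
Maria in UTC: 09:15-16:45, 17:15-20:00 (add 1h to convert from UTC-1).
Grace in UTC: 11:30-18:15 (add 1h to convert from UTC-1).
Vanya in UTC: 11:30-19:00 (add 2h to convert from UTC-2).
Yara ∩ Arjun: 10:45-16:00.
Yara ∩ Arjun ∩ Elena: 10:45-16:00.
Yara ∩ Arjun ∩ Elena ∩ Maria: 10:45-16:00.
Yara ∩ Arjun ∩ Elena ∩ Maria ∩ Grace: 11:30-16:00.
Yara ∩ Arjun ∩ Elena ∩ Maria ∩ Grace ∩ Vanya: 11:30-16:00.
That's a single block of 270 minutes.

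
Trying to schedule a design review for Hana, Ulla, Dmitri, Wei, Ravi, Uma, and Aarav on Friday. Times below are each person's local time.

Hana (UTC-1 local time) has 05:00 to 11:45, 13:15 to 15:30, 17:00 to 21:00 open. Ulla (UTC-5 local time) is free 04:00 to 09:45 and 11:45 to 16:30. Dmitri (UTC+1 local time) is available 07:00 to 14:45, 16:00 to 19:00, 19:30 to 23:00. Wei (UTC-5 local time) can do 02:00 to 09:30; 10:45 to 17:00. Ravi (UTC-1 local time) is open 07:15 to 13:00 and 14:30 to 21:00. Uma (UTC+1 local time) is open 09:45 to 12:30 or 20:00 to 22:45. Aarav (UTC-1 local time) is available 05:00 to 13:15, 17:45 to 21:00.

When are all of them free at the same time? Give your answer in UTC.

Hana in UTC: 06:00-12:45, 14:15-16:30, 18:00-22:00 (add 1h to convert from UTC-1).
Ulla in UTC: 09:00-14:45, 16:45-21:30 (add 5h to convert from UTC-5).
Dmitri in UTC: 06:00-13:45, 15:00-18:00, 18:30-22:00 (subtract 1h to convert from UTC+1).
Wei in UTC: 07:00-14:30, 15:45-22:00 (add 5h to convert from UTC-5).
Ravi in UTC: 08:15-14:00, 15:30-22:00 (add 1h to convert from UTC-1).
Uma in UTC: 08:45-11:30, 19:00-21:45 (subtract 1h to convert from UTC+1).
Aarav in UTC: 06:00-14:15, 18:45-22:00 (add 1h to convert from UTC-1).
Hana ∩ Ulla: 09:00-12:45, 14:15-14:45, 18:00-21:30.
Hana ∩ Ulla ∩ Dmitri: 09:00-12:45, 18:30-21:30.
Hana ∩ Ulla ∩ Dmitri ∩ Wei: 09:00-12:45, 18:30-21:30.
Hana ∩ Ulla ∩ Dmitri ∩ Wei ∩ Ravi: 09:00-12:45, 18:30-21:30.
Hana ∩ Ulla ∩ Dmitri ∩ Wei ∩ Ravi ∩ Uma: 09:00-11:30, 19:00-21:30.
Hana ∩ Ulla ∩ Dmitri ∩ Wei ∩ Ravi ∩ Uma ∩ Aarav: 09:00-11:30, 19:00-21:30.

09:00-11:30, 19:00-21:30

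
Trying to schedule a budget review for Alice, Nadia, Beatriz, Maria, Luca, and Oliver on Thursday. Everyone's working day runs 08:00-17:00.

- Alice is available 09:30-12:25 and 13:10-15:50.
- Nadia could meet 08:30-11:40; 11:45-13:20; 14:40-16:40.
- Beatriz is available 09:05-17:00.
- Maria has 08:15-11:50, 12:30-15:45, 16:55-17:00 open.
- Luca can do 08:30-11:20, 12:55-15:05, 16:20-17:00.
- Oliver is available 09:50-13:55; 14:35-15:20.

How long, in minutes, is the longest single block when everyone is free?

Alice ∩ Nadia: 09:30-11:40, 11:45-12:25, 13:10-13:20, 14:40-15:50.
Alice ∩ Nadia ∩ Beatriz: 09:30-11:40, 11:45-12:25, 13:10-13:20, 14:40-15:50.
Alice ∩ Nadia ∩ Beatriz ∩ Maria: 09:30-11:40, 11:45-11:50, 13:10-13:20, 14:40-15:45.
Alice ∩ Nadia ∩ Beatriz ∩ Maria ∩ Luca: 09:30-11:20, 13:10-13:20, 14:40-15:05.
Alice ∩ Nadia ∩ Beatriz ∩ Maria ∩ Luca ∩ Oliver: 09:50-11:20, 13:10-13:20, 14:40-15:05.
So the common availability across everyone is 09:50-11:20, 13:10-13:20, 14:40-15:05.
The longest is 09:50-11:20 at 90 minutes.

90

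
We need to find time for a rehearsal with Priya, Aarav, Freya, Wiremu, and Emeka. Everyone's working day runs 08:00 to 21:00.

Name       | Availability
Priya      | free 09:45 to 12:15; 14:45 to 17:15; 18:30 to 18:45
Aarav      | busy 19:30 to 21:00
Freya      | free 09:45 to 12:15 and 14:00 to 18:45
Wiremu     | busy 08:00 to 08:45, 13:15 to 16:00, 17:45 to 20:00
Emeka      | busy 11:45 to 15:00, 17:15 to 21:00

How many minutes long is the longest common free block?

120

Priya free: 09:45-12:15, 14:45-17:15, 18:30-18:45.
Aarav free: 08:00-19:30 (invert busy blocks within the working day).
Freya free: 09:45-12:15, 14:00-18:45.
Wiremu free: 08:45-13:15, 16:00-17:45, 20:00-21:00 (invert busy blocks within the working day).
Emeka free: 08:00-11:45, 15:00-17:15 (invert busy blocks within the working day).
Priya ∩ Aarav: 09:45-12:15, 14:45-17:15, 18:30-18:45.
Priya ∩ Aarav ∩ Freya: 09:45-12:15, 14:45-17:15, 18:30-18:45.
Priya ∩ Aarav ∩ Freya ∩ Wiremu: 09:45-12:15, 16:00-17:15.
Priya ∩ Aarav ∩ Freya ∩ Wiremu ∩ Emeka: 09:45-11:45, 16:00-17:15.
The longest is 09:45-11:45 at 120 minutes.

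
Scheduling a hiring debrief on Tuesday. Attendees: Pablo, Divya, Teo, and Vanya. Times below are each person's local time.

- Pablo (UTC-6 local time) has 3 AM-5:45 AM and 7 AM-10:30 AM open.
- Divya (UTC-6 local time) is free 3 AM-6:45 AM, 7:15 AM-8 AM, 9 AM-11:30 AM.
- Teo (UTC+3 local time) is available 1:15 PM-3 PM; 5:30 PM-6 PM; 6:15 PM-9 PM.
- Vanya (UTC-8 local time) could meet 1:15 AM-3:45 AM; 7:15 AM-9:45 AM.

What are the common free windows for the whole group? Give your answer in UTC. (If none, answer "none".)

10:15-11:45, 15:15-16:30

Pablo in UTC: 09:00-11:45, 13:00-16:30 (add 6h to convert from UTC-6).
Divya in UTC: 09:00-12:45, 13:15-14:00, 15:00-17:30 (add 6h to convert from UTC-6).
Teo in UTC: 10:15-12:00, 14:30-15:00, 15:15-18:00 (subtract 3h to convert from UTC+3).
Vanya in UTC: 09:15-11:45, 15:15-17:45 (add 8h to convert from UTC-8).
Pablo ∩ Divya: 09:00-11:45, 13:15-14:00, 15:00-16:30.
Pablo ∩ Divya ∩ Teo: 10:15-11:45, 15:15-16:30.
Pablo ∩ Divya ∩ Teo ∩ Vanya: 10:15-11:45, 15:15-16:30.
Those are the intersection windows.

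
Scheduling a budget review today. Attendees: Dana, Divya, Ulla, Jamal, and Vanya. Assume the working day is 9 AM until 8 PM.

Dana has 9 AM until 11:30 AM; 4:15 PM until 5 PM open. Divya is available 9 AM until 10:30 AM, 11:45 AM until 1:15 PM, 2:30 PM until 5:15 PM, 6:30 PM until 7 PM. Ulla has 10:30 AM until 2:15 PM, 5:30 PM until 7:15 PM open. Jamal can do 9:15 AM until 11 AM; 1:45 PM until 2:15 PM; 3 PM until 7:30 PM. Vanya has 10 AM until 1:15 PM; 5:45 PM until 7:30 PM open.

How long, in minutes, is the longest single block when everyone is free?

0

Dana ∩ Divya: 09:00-10:30, 16:15-17:00.
Dana ∩ Divya ∩ Ulla: ∅.
Dana ∩ Divya ∩ Ulla ∩ Jamal: ∅.
Dana ∩ Divya ∩ Ulla ∩ Jamal ∩ Vanya: ∅.
There is no time when everyone is free.
No common window exists, so the longest block is 0 minutes.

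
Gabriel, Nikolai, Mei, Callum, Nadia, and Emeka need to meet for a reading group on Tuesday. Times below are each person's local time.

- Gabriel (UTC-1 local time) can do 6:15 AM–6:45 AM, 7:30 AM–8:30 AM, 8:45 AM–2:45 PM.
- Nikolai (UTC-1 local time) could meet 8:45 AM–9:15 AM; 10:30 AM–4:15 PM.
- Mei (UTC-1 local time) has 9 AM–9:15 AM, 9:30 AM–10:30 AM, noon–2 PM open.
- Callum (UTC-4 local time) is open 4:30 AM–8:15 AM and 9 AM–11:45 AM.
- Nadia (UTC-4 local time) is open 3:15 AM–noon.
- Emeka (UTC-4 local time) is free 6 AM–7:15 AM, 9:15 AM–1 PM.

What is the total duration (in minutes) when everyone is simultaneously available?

Gabriel in UTC: 07:15-07:45, 08:30-09:30, 09:45-15:45 (add 1h to convert from UTC-1).
Nikolai in UTC: 09:45-10:15, 11:30-17:15 (add 1h to convert from UTC-1).
Mei in UTC: 10:00-10:15, 10:30-11:30, 13:00-15:00 (add 1h to convert from UTC-1).
Callum in UTC: 08:30-12:15, 13:00-15:45 (add 4h to convert from UTC-4).
Nadia in UTC: 07:15-16:00 (add 4h to convert from UTC-4).
Emeka in UTC: 10:00-11:15, 13:15-17:00 (add 4h to convert from UTC-4).
Gabriel ∩ Nikolai: 09:45-10:15, 11:30-15:45.
Gabriel ∩ Nikolai ∩ Mei: 10:00-10:15, 13:00-15:00.
Gabriel ∩ Nikolai ∩ Mei ∩ Callum: 10:00-10:15, 13:00-15:00.
Gabriel ∩ Nikolai ∩ Mei ∩ Callum ∩ Nadia: 10:00-10:15, 13:00-15:00.
Gabriel ∩ Nikolai ∩ Mei ∩ Callum ∩ Nadia ∩ Emeka: 10:00-10:15, 13:15-15:00.
Summing the common windows: 15 + 105 = 120 minutes.

120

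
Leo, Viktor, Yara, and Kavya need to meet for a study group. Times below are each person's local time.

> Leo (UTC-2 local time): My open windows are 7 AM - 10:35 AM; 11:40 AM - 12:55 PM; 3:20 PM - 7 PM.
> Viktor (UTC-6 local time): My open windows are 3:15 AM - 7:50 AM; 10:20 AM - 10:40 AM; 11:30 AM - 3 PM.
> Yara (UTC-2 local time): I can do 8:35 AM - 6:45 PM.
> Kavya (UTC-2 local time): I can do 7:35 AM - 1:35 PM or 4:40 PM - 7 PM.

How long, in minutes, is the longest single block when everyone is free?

Leo in UTC: 09:00-12:35, 13:40-14:55, 17:20-21:00 (add 2h to convert from UTC-2).
Viktor in UTC: 09:15-13:50, 16:20-16:40, 17:30-21:00 (add 6h to convert from UTC-6).
Yara in UTC: 10:35-20:45 (add 2h to convert from UTC-2).
Kavya in UTC: 09:35-15:35, 18:40-21:00 (add 2h to convert from UTC-2).
Leo ∩ Viktor: 09:15-12:35, 13:40-13:50, 17:30-21:00.
Leo ∩ Viktor ∩ Yara: 10:35-12:35, 13:40-13:50, 17:30-20:45.
Leo ∩ Viktor ∩ Yara ∩ Kavya: 10:35-12:35, 13:40-13:50, 18:40-20:45.
Those are the intersection windows.
The longest is 18:40-20:45 at 125 minutes.

125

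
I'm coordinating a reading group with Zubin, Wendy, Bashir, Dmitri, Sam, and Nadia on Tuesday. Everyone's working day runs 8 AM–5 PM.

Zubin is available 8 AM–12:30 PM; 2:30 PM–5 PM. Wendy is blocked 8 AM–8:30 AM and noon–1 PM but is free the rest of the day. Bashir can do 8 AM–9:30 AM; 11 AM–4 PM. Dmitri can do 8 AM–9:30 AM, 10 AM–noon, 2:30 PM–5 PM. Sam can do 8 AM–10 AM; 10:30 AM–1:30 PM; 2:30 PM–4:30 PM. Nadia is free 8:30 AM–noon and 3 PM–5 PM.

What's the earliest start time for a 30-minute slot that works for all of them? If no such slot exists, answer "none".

08:30

Zubin free: 08:00-12:30, 14:30-17:00.
Wendy free: 08:30-12:00, 13:00-17:00 (invert busy blocks within the working day).
Bashir free: 08:00-09:30, 11:00-16:00.
Dmitri free: 08:00-09:30, 10:00-12:00, 14:30-17:00.
Sam free: 08:00-10:00, 10:30-13:30, 14:30-16:30.
Nadia free: 08:30-12:00, 15:00-17:00.
Zubin ∩ Wendy: 08:30-12:00, 14:30-17:00.
Zubin ∩ Wendy ∩ Bashir: 08:30-09:30, 11:00-12:00, 14:30-16:00.
Zubin ∩ Wendy ∩ Bashir ∩ Dmitri: 08:30-09:30, 11:00-12:00, 14:30-16:00.
Zubin ∩ Wendy ∩ Bashir ∩ Dmitri ∩ Sam: 08:30-09:30, 11:00-12:00, 14:30-16:00.
Zubin ∩ Wendy ∩ Bashir ∩ Dmitri ∩ Sam ∩ Nadia: 08:30-09:30, 11:00-12:00, 15:00-16:00.
The first common window of at least 30 minutes is 08:30-09:30, so the earliest start is 08:30.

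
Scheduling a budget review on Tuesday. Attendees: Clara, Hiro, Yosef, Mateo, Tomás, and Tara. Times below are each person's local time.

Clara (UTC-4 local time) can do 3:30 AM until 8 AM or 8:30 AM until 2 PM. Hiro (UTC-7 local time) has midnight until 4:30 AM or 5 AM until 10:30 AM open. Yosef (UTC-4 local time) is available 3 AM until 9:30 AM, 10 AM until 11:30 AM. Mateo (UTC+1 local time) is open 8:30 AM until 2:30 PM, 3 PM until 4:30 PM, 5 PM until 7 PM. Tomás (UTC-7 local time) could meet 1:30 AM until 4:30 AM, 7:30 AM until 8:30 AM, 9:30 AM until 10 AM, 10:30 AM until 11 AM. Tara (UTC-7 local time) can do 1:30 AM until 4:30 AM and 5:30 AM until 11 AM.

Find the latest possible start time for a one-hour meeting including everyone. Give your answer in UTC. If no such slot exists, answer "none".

Clara in UTC: 07:30-12:00, 12:30-18:00 (add 4h to convert from UTC-4).
Hiro in UTC: 07:00-11:30, 12:00-17:30 (add 7h to convert from UTC-7).
Yosef in UTC: 07:00-13:30, 14:00-15:30 (add 4h to convert from UTC-4).
Mateo in UTC: 07:30-13:30, 14:00-15:30, 16:00-18:00 (subtract 1h to convert from UTC+1).
Tomás in UTC: 08:30-11:30, 14:30-15:30, 16:30-17:00, 17:30-18:00 (add 7h to convert from UTC-7).
Tara in UTC: 08:30-11:30, 12:30-18:00 (add 7h to convert from UTC-7).
Clara ∩ Hiro: 07:30-11:30, 12:30-17:30.
Clara ∩ Hiro ∩ Yosef: 07:30-11:30, 12:30-13:30, 14:00-15:30.
Clara ∩ Hiro ∩ Yosef ∩ Mateo: 07:30-11:30, 12:30-13:30, 14:00-15:30.
Clara ∩ Hiro ∩ Yosef ∩ Mateo ∩ Tomás: 08:30-11:30, 14:30-15:30.
Clara ∩ Hiro ∩ Yosef ∩ Mateo ∩ Tomás ∩ Tara: 08:30-11:30, 14:30-15:30.
The last common window of at least 60 minutes is 14:30-15:30; a 60-minute meeting can start as late as 14:30 and still end by 15:30.

14:30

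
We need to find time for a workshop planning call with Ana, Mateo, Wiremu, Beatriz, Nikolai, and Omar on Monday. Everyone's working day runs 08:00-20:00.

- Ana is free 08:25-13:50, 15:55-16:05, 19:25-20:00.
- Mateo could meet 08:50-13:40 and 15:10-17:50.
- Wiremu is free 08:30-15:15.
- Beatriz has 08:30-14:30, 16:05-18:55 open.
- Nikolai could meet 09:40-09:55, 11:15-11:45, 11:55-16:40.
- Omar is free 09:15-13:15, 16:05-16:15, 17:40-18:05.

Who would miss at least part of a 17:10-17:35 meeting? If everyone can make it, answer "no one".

Ana: not fully free for 17:10-17:35. Mateo: free for 17:10-17:35. Wiremu: not fully free for 17:10-17:35. Beatriz: free for 17:10-17:35. Nikolai: not fully free for 17:10-17:35. Omar: not fully free for 17:10-17:35.

Ana, Nikolai, Omar, Wiremu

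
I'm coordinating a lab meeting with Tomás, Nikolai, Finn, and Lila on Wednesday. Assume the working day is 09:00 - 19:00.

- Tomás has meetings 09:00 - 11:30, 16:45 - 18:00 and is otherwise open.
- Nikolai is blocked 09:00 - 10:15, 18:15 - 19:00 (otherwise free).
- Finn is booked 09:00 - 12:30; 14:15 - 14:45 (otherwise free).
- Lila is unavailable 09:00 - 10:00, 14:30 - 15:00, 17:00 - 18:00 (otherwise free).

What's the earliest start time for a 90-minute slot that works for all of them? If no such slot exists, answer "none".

12:30

Tomás free: 11:30-16:45, 18:00-19:00 (invert busy blocks within the working day).
Nikolai free: 10:15-18:15 (invert busy blocks within the working day).
Finn free: 12:30-14:15, 14:45-19:00 (invert busy blocks within the working day).
Lila free: 10:00-14:30, 15:00-17:00, 18:00-19:00 (invert busy blocks within the working day).
Tomás ∩ Nikolai: 11:30-16:45, 18:00-18:15.
Tomás ∩ Nikolai ∩ Finn: 12:30-14:15, 14:45-16:45, 18:00-18:15.
Tomás ∩ Nikolai ∩ Finn ∩ Lila: 12:30-14:15, 15:00-16:45, 18:00-18:15.
Those are the intersection windows.
The first common window of at least 90 minutes is 12:30-14:15, so the earliest start is 12:30.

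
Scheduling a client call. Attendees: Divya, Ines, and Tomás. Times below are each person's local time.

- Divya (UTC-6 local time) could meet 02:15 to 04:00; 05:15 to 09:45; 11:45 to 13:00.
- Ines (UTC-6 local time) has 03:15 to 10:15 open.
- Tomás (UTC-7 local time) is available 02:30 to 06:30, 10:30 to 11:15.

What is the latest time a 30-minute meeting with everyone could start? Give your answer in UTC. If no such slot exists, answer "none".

13:00

Divya in UTC: 08:15-10:00, 11:15-15:45, 17:45-19:00 (add 6h to convert from UTC-6).
Ines in UTC: 09:15-16:15 (add 6h to convert from UTC-6).
Tomás in UTC: 09:30-13:30, 17:30-18:15 (add 7h to convert from UTC-7).
Divya ∩ Ines: 09:15-10:00, 11:15-15:45.
Divya ∩ Ines ∩ Tomás: 09:30-10:00, 11:15-13:30.
Those are the intersection windows.
The last common window of at least 30 minutes is 11:15-13:30; a 30-minute meeting can start as late as 13:00 and still end by 13:30.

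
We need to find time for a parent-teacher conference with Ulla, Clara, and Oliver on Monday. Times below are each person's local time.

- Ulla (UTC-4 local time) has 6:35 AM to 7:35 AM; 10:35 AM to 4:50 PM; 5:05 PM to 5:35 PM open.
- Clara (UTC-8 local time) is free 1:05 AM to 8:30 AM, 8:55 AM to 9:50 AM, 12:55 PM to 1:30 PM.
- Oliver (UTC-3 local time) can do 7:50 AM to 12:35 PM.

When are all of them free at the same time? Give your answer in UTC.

10:50-11:35, 14:35-15:35

Ulla in UTC: 10:35-11:35, 14:35-20:50, 21:05-21:35 (add 4h to convert from UTC-4).
Clara in UTC: 09:05-16:30, 16:55-17:50, 20:55-21:30 (add 8h to convert from UTC-8).
Oliver in UTC: 10:50-15:35 (add 3h to convert from UTC-3).
Ulla ∩ Clara: 10:35-11:35, 14:35-16:30, 16:55-17:50, 21:05-21:30.
Ulla ∩ Clara ∩ Oliver: 10:50-11:35, 14:35-15:35.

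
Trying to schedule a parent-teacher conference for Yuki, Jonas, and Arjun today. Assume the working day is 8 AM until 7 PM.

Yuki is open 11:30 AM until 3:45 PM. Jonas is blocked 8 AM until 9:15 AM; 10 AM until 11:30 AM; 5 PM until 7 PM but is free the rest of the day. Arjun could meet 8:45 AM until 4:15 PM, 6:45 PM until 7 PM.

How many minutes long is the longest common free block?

Yuki free: 11:30-15:45.
Jonas free: 09:15-10:00, 11:30-17:00 (invert busy blocks within the working day).
Arjun free: 08:45-16:15, 18:45-19:00.
Yuki ∩ Jonas: 11:30-15:45.
Yuki ∩ Jonas ∩ Arjun: 11:30-15:45.
Those are the intersection windows.
The longest is 11:30-15:45 at 255 minutes.

255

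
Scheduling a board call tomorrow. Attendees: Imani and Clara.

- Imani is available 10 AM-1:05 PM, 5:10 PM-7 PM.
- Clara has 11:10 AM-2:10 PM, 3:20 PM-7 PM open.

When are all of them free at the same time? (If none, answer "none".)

11:10-13:05, 17:10-19:00

Imani ∩ Clara: 11:10-13:05, 17:10-19:00.
Those are the intersection windows.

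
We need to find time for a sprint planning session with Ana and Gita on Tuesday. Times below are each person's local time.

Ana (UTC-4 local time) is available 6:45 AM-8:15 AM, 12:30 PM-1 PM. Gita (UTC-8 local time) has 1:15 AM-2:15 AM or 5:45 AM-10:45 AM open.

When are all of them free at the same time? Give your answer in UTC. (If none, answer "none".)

Ana in UTC: 10:45-12:15, 16:30-17:00 (add 4h to convert from UTC-4).
Gita in UTC: 09:15-10:15, 13:45-18:45 (add 8h to convert from UTC-8).
Ana ∩ Gita: 16:30-17:00.

16:30-17:00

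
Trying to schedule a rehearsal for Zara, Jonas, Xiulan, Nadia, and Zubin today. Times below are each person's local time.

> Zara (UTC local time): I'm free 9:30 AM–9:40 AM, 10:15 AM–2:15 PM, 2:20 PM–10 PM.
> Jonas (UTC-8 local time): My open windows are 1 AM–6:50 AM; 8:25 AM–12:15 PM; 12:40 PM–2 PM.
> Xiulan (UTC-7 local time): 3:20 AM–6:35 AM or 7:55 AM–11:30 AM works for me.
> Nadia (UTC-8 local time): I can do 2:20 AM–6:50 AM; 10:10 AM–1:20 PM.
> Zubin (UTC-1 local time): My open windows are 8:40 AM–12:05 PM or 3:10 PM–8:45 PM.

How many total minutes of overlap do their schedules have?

185

Zara in UTC: 09:30-09:40, 10:15-14:15, 14:20-22:00.
Jonas in UTC: 09:00-14:50, 16:25-20:15, 20:40-22:00 (add 8h to convert from UTC-8).
Xiulan in UTC: 10:20-13:35, 14:55-18:30 (add 7h to convert from UTC-7).
Nadia in UTC: 10:20-14:50, 18:10-21:20 (add 8h to convert from UTC-8).
Zubin in UTC: 09:40-13:05, 16:10-21:45 (add 1h to convert from UTC-1).
Zara ∩ Jonas: 09:30-09:40, 10:15-14:15, 14:20-14:50, 16:25-20:15, 20:40-22:00.
Zara ∩ Jonas ∩ Xiulan: 10:20-13:35, 16:25-18:30.
Zara ∩ Jonas ∩ Xiulan ∩ Nadia: 10:20-13:35, 18:10-18:30.
Zara ∩ Jonas ∩ Xiulan ∩ Nadia ∩ Zubin: 10:20-13:05, 18:10-18:30.
So the common availability across everyone is 10:20-13:05, 18:10-18:30.
Summing the common windows: 165 + 20 = 185 minutes.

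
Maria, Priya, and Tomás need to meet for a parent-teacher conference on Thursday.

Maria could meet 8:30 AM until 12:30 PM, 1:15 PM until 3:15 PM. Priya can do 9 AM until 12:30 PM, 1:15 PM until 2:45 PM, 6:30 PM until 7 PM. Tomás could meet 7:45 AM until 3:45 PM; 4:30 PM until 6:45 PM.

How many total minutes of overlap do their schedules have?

300

Maria ∩ Priya: 09:00-12:30, 13:15-14:45.
Maria ∩ Priya ∩ Tomás: 09:00-12:30, 13:15-14:45.
Summing the common windows: 210 + 90 = 300 minutes.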